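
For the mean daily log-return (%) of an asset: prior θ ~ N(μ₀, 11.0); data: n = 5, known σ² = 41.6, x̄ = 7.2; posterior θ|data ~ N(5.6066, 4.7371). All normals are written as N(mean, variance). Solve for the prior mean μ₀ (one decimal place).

μ₀ = 3.5

With known observation variance, the Normal–Normal posterior has precision τ_n = τ₀ + n/σ² and mean μ_n = (τ₀μ₀ + (n/σ²)x̄)/τ_n.
Here τ₀ = 1/11.0 = 0.090909 and τ_data = 5/41.6 = 0.120192, so τ_n = 0.211101.
Rearranging for μ₀: μ₀ = (μ_n·τ_n − τ_data·x̄)/τ₀ = (5.6066·0.211101 − 0.120192·7.2) / 0.090909 = 0.318176/0.090909 ≈ 3.5.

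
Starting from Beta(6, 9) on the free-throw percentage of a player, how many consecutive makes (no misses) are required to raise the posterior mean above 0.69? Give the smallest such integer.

After k makes and 0 misses the posterior is Beta(6+k, 9), with mean (6+k)/(6+9+k).
Set (6+k)/(15+k) > 0.69 and solve: k > (0.69·15 − 6)/(1 − 0.69) = 14.032.
The smallest integer exceeding 14.032 is 15.

k = 15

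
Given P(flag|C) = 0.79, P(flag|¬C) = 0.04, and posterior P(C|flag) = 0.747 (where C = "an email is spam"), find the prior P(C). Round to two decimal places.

In odds form, posterior odds = prior odds × likelihood ratio, so prior odds = posterior odds ÷ LR.
Posterior odds = 0.747/(1−0.747) = 2.9526. LR = 0.79/0.04 = 19.7500.
Prior odds = 2.9526/19.7500 = 0.1495, so P(C) = 0.1495/(1+0.1495) ≈ 0.13.

P(C) = 0.13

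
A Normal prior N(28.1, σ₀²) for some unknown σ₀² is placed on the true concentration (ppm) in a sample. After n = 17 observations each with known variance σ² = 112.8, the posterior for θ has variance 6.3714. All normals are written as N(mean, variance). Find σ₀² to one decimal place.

σ₀² = 160.2

Posterior precision equals prior precision plus data precision: 1/σ_n² = 1/σ₀² + n/σ².
So 1/σ₀² = 1/6.3714 − 17/112.8 = 0.156951 − 0.150709 = 0.006242.
Hence σ₀² = 1/0.006242 ≈ 160.2.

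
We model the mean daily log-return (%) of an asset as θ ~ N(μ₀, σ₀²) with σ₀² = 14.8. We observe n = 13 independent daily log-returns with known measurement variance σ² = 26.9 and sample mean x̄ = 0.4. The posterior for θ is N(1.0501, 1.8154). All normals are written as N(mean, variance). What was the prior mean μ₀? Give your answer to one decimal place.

μ₀ = 5.7

With known observation variance, the Normal–Normal posterior has precision τ_n = τ₀ + n/σ² and mean μ_n = (τ₀μ₀ + (n/σ²)x̄)/τ_n.
Here τ₀ = 1/14.8 = 0.067568 and τ_data = 13/26.9 = 0.483271, so τ_n = 0.550839.
Rearranging for μ₀: μ₀ = (μ_n·τ_n − τ_data·x̄)/τ₀ = (1.0501·0.550839 − 0.483271·0.4) / 0.067568 = 0.385128/0.067568 ≈ 5.7.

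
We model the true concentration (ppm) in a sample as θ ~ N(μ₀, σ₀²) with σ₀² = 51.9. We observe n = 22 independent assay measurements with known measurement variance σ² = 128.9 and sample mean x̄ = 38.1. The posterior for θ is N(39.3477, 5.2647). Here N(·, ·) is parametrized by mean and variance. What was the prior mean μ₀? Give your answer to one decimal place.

μ₀ = 50.4

The posterior mean is a precision-weighted average: μ_n = (τ₀μ₀ + τ_data·x̄)/(τ₀+τ_data), with τ₀=1/σ₀² and τ_data=n/σ².
Here τ₀ = 1/51.9 = 0.019268 and τ_data = 22/128.9 = 0.170675, so τ_n = 0.189943.
Rearranging for μ₀: μ₀ = (μ_n·τ_n − τ_data·x̄)/τ₀ = (39.3477·0.189943 − 0.170675·38.1) / 0.019268 = 0.971103/0.019268 ≈ 50.4.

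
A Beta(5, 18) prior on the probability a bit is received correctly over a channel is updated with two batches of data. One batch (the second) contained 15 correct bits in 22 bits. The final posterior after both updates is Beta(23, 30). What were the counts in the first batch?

Sequential conjugate updates are equivalent to a single update on the pooled data, so total successes = posterior α − prior α and total failures = posterior β − prior β.
Total across both batches: 23−5=18 correct bits, 30−18=12 errors.
Subtract the second batch: 18−15=3 correct bits and 12−7=5 errors.

3 correct bits and 5 errors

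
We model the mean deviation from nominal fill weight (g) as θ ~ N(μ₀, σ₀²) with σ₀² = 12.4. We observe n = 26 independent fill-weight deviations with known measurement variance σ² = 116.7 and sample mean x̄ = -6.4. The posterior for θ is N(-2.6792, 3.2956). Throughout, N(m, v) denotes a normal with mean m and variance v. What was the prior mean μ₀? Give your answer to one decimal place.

With known observation variance, the Normal–Normal posterior has precision τ_n = τ₀ + n/σ² and mean μ_n = (τ₀μ₀ + (n/σ²)x̄)/τ_n.
Here τ₀ = 1/12.4 = 0.080645 and τ_data = 26/116.7 = 0.222793, so τ_n = 0.303438.
Rearranging for μ₀: μ₀ = (μ_n·τ_n − τ_data·x̄)/τ₀ = (-2.6792·0.303438 − 0.222793·-6.4) / 0.080645 = 0.612904/0.080645 ≈ 7.6.

μ₀ = 7.6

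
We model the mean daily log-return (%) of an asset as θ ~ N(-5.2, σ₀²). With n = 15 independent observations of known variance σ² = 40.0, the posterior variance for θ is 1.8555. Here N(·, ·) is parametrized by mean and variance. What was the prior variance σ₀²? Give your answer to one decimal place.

σ₀² = 6.1

Posterior precision equals prior precision plus data precision: 1/σ_n² = 1/σ₀² + n/σ².
So 1/σ₀² = 1/1.8555 − 15/40.0 = 0.538938 − 0.375000 = 0.163938.
Hence σ₀² = 1/0.163938 ≈ 6.1.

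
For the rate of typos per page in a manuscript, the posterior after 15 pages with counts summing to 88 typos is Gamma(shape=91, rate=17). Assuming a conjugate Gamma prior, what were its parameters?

Gamma(shape=3, rate=2)

Gamma–Poisson conjugacy: posterior shape = α + Σxᵢ, posterior rate = β + n.
So α = 91 − 88 = 3 and β = 17 − 15 = 2.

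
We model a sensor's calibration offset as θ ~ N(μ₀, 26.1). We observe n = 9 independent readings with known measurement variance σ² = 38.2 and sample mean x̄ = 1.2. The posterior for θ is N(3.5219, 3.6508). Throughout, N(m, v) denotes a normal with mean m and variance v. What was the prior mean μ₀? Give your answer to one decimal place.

The posterior mean is a precision-weighted average: μ_n = (τ₀μ₀ + τ_data·x̄)/(τ₀+τ_data), with τ₀=1/σ₀² and τ_data=n/σ².
Here τ₀ = 1/26.1 = 0.038314 and τ_data = 9/38.2 = 0.235602, so τ_n = 0.273916.
Rearranging for μ₀: μ₀ = (μ_n·τ_n − τ_data·x̄)/τ₀ = (3.5219·0.273916 − 0.235602·1.2) / 0.038314 = 0.681982/0.038314 ≈ 17.8.

μ₀ = 17.8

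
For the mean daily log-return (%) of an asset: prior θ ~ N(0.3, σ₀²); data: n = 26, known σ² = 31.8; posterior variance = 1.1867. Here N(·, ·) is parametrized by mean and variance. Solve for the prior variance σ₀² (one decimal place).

σ₀² = 39.9

Posterior precision equals prior precision plus data precision: 1/σ_n² = 1/σ₀² + n/σ².
So 1/σ₀² = 1/1.1867 − 26/31.8 = 0.842673 − 0.817610 = 0.025063.
Hence σ₀² = 1/0.025063 ≈ 39.9.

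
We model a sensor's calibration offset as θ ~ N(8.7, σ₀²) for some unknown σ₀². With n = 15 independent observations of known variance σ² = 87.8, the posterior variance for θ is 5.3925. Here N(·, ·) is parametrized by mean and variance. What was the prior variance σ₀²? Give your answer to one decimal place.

σ₀² = 68.5

For the Normal–Normal model with known σ², precisions add: τ_n = τ₀ + n/σ².
So 1/σ₀² = 1/5.3925 − 15/87.8 = 0.185443 − 0.170843 = 0.014600.
Hence σ₀² = 1/0.014600 ≈ 68.5.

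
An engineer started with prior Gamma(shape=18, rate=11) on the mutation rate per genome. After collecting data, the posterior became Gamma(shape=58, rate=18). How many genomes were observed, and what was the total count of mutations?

Gamma–Poisson conjugacy: posterior shape = α + Σxᵢ, posterior rate = β + n.
Matching: Σxᵢ = 58 − 18 = 40 and n = 18 − 11 = 7.

n = 7 genomes with total 40 mutations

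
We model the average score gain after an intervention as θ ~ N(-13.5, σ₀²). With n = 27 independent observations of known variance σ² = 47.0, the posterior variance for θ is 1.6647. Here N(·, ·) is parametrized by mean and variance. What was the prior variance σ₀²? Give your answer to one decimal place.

σ₀² = 38.1

For the Normal–Normal model with known σ², precisions add: τ_n = τ₀ + n/σ².
So 1/σ₀² = 1/1.6647 − 27/47.0 = 0.600709 − 0.574468 = 0.026241.
Hence σ₀² = 1/0.026241 ≈ 38.1.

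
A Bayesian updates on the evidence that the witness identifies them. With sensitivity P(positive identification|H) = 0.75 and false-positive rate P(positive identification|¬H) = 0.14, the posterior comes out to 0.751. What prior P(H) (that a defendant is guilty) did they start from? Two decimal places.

P(H) = 0.36

In odds form, posterior odds = prior odds × likelihood ratio, so prior odds = posterior odds ÷ LR.
Posterior odds = 0.751/(1−0.751) = 3.0161. LR = 0.75/0.14 = 5.3571.
Prior odds = 3.0161/5.3571 = 0.5630, so P(H) = 0.5630/(1+0.5630) ≈ 0.36.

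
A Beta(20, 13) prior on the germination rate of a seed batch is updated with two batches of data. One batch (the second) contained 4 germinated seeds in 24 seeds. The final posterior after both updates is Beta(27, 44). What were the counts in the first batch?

3 germinated seeds and 11 non-germinating seeds

Sequential conjugate updates are equivalent to a single update on the pooled data, so total successes = posterior α − prior α and total failures = posterior β − prior β.
Total across both batches: 27−20=7 germinated seeds, 44−13=31 non-germinating seeds.
Subtract the second batch: 7−4=3 germinated seeds and 31−20=11 non-germinating seeds.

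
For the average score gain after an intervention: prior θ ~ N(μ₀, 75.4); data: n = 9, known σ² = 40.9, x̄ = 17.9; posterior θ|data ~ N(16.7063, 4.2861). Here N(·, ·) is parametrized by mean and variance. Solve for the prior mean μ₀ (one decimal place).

The posterior mean is a precision-weighted average: μ_n = (τ₀μ₀ + τ_data·x̄)/(τ₀+τ_data), with τ₀=1/σ₀² and τ_data=n/σ².
Here τ₀ = 1/75.4 = 0.013263 and τ_data = 9/40.9 = 0.220049, so τ_n = 0.233312.
Rearranging for μ₀: μ₀ = (μ_n·τ_n − τ_data·x̄)/τ₀ = (16.7063·0.233312 − 0.220049·17.9) / 0.013263 = -0.041097/0.013263 ≈ -3.1.

μ₀ = -3.1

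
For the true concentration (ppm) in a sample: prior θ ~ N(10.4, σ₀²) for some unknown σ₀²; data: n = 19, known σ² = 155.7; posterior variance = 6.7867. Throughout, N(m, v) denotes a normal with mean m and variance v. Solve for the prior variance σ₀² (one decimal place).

For the Normal–Normal model with known σ², precisions add: τ_n = τ₀ + n/σ².
So 1/σ₀² = 1/6.7867 − 19/155.7 = 0.147347 − 0.122030 = 0.025317.
Hence σ₀² = 1/0.025317 ≈ 39.5.

σ₀² = 39.5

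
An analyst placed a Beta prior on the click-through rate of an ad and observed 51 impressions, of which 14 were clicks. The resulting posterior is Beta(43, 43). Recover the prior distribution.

Beta(29, 6)

Under Beta–binomial conjugacy the posterior parameters are (α+s, β+f).
Subtract the data counts: 43−14=29, 43−37=6.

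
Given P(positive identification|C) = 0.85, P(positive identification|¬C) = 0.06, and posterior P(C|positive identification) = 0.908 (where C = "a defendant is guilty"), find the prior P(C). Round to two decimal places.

Bayes' rule in odds form gives O(C|E) = O(C)·[P(E|C)/P(E|¬C)], hence O(C) = O(C|E)/LR.
Posterior odds = 0.908/(1−0.908) = 9.8696. LR = 0.85/0.06 = 14.1667.
Prior odds = 9.8696/14.1667 = 0.6967, so P(C) = 0.6967/(1+0.6967) ≈ 0.41.

P(C) = 0.41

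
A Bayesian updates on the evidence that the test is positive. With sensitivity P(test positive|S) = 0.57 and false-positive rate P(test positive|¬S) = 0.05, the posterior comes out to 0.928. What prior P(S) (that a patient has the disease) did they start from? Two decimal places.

P(S) = 0.53

In odds form, posterior odds = prior odds × likelihood ratio, so prior odds = posterior odds ÷ LR.
Posterior odds = 0.928/(1−0.928) = 12.8889. LR = 0.57/0.05 = 11.4000.
Prior odds = 12.8889/11.4000 = 1.1306, so P(S) = 1.1306/(1+1.1306) ≈ 0.53.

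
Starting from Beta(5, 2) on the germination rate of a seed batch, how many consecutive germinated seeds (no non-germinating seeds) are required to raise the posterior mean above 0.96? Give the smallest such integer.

k = 44

After k germinated seeds and 0 non-germinating seeds the posterior is Beta(5+k, 2), with mean (5+k)/(5+2+k).
Set (5+k)/(7+k) > 0.96 and solve: k > (0.96·7 − 5)/(1 − 0.96) = 43.000.
The smallest integer exceeding 43.000 is 44.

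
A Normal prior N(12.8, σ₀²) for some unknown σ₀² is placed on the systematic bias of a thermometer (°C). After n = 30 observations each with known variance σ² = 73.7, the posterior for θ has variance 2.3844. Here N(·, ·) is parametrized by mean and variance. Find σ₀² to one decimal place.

For the Normal–Normal model with known σ², precisions add: τ_n = τ₀ + n/σ².
So 1/σ₀² = 1/2.3844 − 30/73.7 = 0.419393 − 0.407056 = 0.012337.
Hence σ₀² = 1/0.012337 ≈ 81.1.

σ₀² = 81.1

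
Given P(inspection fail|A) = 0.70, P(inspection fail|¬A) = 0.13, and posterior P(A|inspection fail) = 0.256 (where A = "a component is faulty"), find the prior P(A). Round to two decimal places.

Bayes' rule in odds form gives O(A|E) = O(A)·[P(E|A)/P(E|¬A)], hence O(A) = O(A|E)/LR.
Posterior odds = 0.256/(1−0.256) = 0.3441. LR = 0.70/0.13 = 5.3846.
Prior odds = 0.3441/5.3846 = 0.0639, so P(A) = 0.0639/(1+0.0639) ≈ 0.06.

P(A) = 0.06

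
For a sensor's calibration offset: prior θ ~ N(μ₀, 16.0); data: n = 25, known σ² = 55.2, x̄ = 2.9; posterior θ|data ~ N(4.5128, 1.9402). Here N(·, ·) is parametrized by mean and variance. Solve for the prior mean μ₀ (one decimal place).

With known observation variance, the Normal–Normal posterior has precision τ_n = τ₀ + n/σ² and mean μ_n = (τ₀μ₀ + (n/σ²)x̄)/τ_n.
Here τ₀ = 1/16.0 = 0.062500 and τ_data = 25/55.2 = 0.452899, so τ_n = 0.515399.
Rearranging for μ₀: μ₀ = (μ_n·τ_n − τ_data·x̄)/τ₀ = (4.5128·0.515399 − 0.452899·2.9) / 0.062500 = 1.012486/0.062500 ≈ 16.2.

μ₀ = 16.2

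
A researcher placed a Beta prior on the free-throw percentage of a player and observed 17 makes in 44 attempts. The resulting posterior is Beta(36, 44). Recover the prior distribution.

Beta is conjugate to the binomial likelihood: posterior = Beta(α+s, β+f).
Subtract the data counts: 36−17=19, 44−27=17.

Beta(19, 17)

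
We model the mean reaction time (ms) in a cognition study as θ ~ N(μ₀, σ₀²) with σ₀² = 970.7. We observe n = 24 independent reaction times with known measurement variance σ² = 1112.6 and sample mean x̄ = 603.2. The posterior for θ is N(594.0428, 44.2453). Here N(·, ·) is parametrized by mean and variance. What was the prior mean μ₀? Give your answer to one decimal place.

The posterior mean is a precision-weighted average: μ_n = (τ₀μ₀ + τ_data·x̄)/(τ₀+τ_data), with τ₀=1/σ₀² and τ_data=n/σ².
Here τ₀ = 1/970.7 = 0.001030 and τ_data = 24/1112.6 = 0.021571, so τ_n = 0.022601.
Rearranging for μ₀: μ₀ = (μ_n·τ_n − τ_data·x̄)/τ₀ = (594.0428·0.022601 − 0.021571·603.2) / 0.001030 = 0.414334/0.001030 ≈ 402.3.

μ₀ = 402.3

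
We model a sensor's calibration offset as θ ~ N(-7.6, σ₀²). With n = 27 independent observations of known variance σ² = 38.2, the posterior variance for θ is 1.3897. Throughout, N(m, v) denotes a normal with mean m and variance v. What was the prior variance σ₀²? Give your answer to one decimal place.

σ₀² = 78.3

Posterior precision equals prior precision plus data precision: 1/σ_n² = 1/σ₀² + n/σ².
So 1/σ₀² = 1/1.3897 − 27/38.2 = 0.719580 − 0.706806 = 0.012774.
Hence σ₀² = 1/0.012774 ≈ 78.3.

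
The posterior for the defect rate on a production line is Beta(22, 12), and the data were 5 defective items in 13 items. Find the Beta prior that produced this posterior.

A Beta(a, b) prior with s successes and f failures in binomial data gives a Beta(a+s, b+f) posterior.
Subtract the data counts: 22−5=17, 12−8=4.

Beta(17, 4)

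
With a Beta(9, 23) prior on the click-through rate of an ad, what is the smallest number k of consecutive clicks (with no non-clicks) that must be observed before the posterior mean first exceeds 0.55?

After k clicks and 0 non-clicks the posterior is Beta(9+k, 23), with mean (9+k)/(9+23+k).
Set (9+k)/(32+k) > 0.55 and solve: k > (0.55·32 − 9)/(1 − 0.55) = 19.111.
The smallest integer exceeding 19.111 is 20, and checking k=20: (29)/(52) = 0.5577 > 0.55.

k = 20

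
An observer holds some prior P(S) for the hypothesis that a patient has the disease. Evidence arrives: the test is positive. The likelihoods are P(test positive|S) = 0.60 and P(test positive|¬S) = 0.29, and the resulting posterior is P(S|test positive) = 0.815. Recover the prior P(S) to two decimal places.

In odds form, posterior odds = prior odds × likelihood ratio, so prior odds = posterior odds ÷ LR.
Posterior odds = 0.815/(1−0.815) = 4.4054. LR = 0.60/0.29 = 2.0690.
Prior odds = 4.4054/2.0690 = 2.1292, so P(S) = 2.1292/(1+2.1292) ≈ 0.68.

P(S) = 0.68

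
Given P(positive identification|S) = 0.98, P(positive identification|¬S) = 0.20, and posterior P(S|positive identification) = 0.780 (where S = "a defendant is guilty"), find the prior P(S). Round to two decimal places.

P(S) = 0.42

Bayes' rule in odds form gives O(S|E) = O(S)·[P(E|S)/P(E|¬S)], hence O(S) = O(S|E)/LR.
Posterior odds = 0.780/(1−0.780) = 3.5455. LR = 0.98/0.20 = 4.9000.
Prior odds = 3.5455/4.9000 = 0.7236, so P(S) = 0.7236/(1+0.7236) ≈ 0.42.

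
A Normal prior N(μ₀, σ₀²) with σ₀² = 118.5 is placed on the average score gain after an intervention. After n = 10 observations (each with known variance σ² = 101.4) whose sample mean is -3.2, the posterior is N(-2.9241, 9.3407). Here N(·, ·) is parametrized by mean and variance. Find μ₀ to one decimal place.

μ₀ = 0.3

The posterior mean is a precision-weighted average: μ_n = (τ₀μ₀ + τ_data·x̄)/(τ₀+τ_data), with τ₀=1/σ₀² and τ_data=n/σ².
Here τ₀ = 1/118.5 = 0.008439 and τ_data = 10/101.4 = 0.098619, so τ_n = 0.107058.
Rearranging for μ₀: μ₀ = (μ_n·τ_n − τ_data·x̄)/τ₀ = (-2.9241·0.107058 − 0.098619·-3.2) / 0.008439 = 0.002533/0.008439 ≈ 0.3.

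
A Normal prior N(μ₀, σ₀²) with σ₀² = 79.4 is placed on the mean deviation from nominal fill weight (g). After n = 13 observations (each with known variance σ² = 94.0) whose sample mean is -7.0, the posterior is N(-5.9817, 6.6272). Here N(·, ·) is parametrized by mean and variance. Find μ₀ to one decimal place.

With known observation variance, the Normal–Normal posterior has precision τ_n = τ₀ + n/σ² and mean μ_n = (τ₀μ₀ + (n/σ²)x̄)/τ_n.
Here τ₀ = 1/79.4 = 0.012594 and τ_data = 13/94.0 = 0.138298, so τ_n = 0.150892.
Rearranging for μ₀: μ₀ = (μ_n·τ_n − τ_data·x̄)/τ₀ = (-5.9817·0.150892 − 0.138298·-7.0) / 0.012594 = 0.065495/0.012594 ≈ 5.2.

μ₀ = 5.2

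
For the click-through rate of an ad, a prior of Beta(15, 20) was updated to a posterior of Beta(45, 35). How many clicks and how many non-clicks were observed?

Under Beta–binomial conjugacy the posterior parameters are (a+s, b+f).
Match parameters: s=45−15=30, f=35−20=15.

30 clicks and 15 non-clicks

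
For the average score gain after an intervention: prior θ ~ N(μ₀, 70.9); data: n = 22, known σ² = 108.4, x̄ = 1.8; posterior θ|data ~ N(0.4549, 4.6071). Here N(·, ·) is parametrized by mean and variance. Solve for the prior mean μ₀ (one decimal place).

With known observation variance, the Normal–Normal posterior has precision τ_n = τ₀ + n/σ² and mean μ_n = (τ₀μ₀ + (n/σ²)x̄)/τ_n.
Here τ₀ = 1/70.9 = 0.014104 and τ_data = 22/108.4 = 0.202952, so τ_n = 0.217056.
Rearranging for μ₀: μ₀ = (μ_n·τ_n − τ_data·x̄)/τ₀ = (0.4549·0.217056 − 0.202952·1.8) / 0.014104 = -0.266575/0.014104 ≈ -18.9.

μ₀ = -18.9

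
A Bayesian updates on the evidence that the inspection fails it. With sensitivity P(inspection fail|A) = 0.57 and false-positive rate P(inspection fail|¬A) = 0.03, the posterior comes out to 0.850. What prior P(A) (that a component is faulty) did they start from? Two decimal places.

P(A) = 0.23

Bayes' rule in odds form gives O(A|E) = O(A)·[P(E|A)/P(E|¬A)], hence O(A) = O(A|E)/LR.
Posterior odds = 0.850/(1−0.850) = 5.6667. LR = 0.57/0.03 = 19.0000.
Prior odds = 5.6667/19.0000 = 0.2982, so P(A) = 0.2982/(1+0.2982) ≈ 0.23.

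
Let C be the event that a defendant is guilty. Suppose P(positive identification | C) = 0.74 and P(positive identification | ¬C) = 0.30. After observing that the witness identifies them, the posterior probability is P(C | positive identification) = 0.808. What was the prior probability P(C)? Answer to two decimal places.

In odds form, posterior odds = prior odds × likelihood ratio, so prior odds = posterior odds ÷ LR.
Posterior odds = 0.808/(1−0.808) = 4.2083. LR = 0.74/0.30 = 2.4667.
Prior odds = 4.2083/2.4667 = 1.7060, so P(C) = 1.7060/(1+1.7060) ≈ 0.63.

P(C) = 0.63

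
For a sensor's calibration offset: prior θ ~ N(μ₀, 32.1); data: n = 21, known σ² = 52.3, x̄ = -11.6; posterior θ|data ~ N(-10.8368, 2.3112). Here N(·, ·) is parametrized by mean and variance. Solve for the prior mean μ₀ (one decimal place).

The posterior mean is a precision-weighted average: μ_n = (τ₀μ₀ + τ_data·x̄)/(τ₀+τ_data), with τ₀=1/σ₀² and τ_data=n/σ².
Here τ₀ = 1/32.1 = 0.031153 and τ_data = 21/52.3 = 0.401530, so τ_n = 0.432683.
Rearranging for μ₀: μ₀ = (μ_n·τ_n − τ_data·x̄)/τ₀ = (-10.8368·0.432683 − 0.401530·-11.6) / 0.031153 = -0.031151/0.031153 ≈ -1.0.

μ₀ = -1.0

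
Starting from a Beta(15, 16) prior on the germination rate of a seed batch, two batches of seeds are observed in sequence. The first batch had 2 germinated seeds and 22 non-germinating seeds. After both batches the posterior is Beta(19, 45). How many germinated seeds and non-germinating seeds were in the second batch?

2 germinated seeds and 7 non-germinating seeds

Sequential conjugate updates are equivalent to a single update on the pooled data, so total successes = posterior α − prior α and total failures = posterior β − prior β.
Total across both batches: 19−15=4 germinated seeds, 45−16=29 non-germinating seeds.
Subtract the first batch: 4−2=2 germinated seeds and 29−22=7 non-germinating seeds.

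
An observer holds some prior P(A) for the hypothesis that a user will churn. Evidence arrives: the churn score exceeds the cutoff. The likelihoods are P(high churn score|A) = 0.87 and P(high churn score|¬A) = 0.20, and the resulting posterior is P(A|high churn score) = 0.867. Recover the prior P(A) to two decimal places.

P(A) = 0.60

Bayes' rule in odds form gives O(A|E) = O(A)·[P(E|A)/P(E|¬A)], hence O(A) = O(A|E)/LR.
Posterior odds = 0.867/(1−0.867) = 6.5188. LR = 0.87/0.20 = 4.3500.
Prior odds = 6.5188/4.3500 = 1.4986, so P(A) = 1.4986/(1+1.4986) ≈ 0.60.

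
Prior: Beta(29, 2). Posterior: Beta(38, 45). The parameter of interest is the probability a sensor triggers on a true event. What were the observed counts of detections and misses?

A Beta(α, β) prior with s successes and f failures in binomial data gives a Beta(α+s, β+f) posterior.
Match parameters: s=38−29=9, f=45−2=43.

9 detections and 43 misses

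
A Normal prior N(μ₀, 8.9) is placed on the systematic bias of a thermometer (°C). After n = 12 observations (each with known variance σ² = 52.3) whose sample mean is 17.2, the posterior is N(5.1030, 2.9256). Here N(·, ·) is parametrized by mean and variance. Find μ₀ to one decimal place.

The posterior mean is a precision-weighted average: μ_n = (τ₀μ₀ + τ_data·x̄)/(τ₀+τ_data), with τ₀=1/σ₀² and τ_data=n/σ².
Here τ₀ = 1/8.9 = 0.112360 and τ_data = 12/52.3 = 0.229446, so τ_n = 0.341806.
Rearranging for μ₀: μ₀ = (μ_n·τ_n − τ_data·x̄)/τ₀ = (5.1030·0.341806 − 0.229446·17.2) / 0.112360 = -2.202235/0.112360 ≈ -19.6.

μ₀ = -19.6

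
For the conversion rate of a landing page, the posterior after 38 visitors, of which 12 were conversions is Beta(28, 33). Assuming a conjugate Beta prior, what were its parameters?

Under Beta–binomial conjugacy the posterior parameters are (α+s, β+f).
Subtract the data counts: 28−12=16, 33−26=7.

Beta(16, 7)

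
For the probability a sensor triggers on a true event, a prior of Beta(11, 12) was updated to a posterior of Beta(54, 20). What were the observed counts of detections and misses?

43 detections and 8 misses

A Beta(α, β) prior with s successes and f failures in binomial data gives a Beta(α+s, β+f) posterior.
So s = 54 − 11 = 43 and f = 20 − 12 = 8.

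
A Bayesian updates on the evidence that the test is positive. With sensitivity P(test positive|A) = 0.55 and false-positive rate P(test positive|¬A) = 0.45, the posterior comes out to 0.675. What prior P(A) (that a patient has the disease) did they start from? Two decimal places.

Bayes' rule in odds form gives O(A|E) = O(A)·[P(E|A)/P(E|¬A)], hence O(A) = O(A|E)/LR.
Posterior odds = 0.675/(1−0.675) = 2.0769. LR = 0.55/0.45 = 1.2222.
Prior odds = 2.0769/1.2222 = 1.6993, so P(A) = 1.6993/(1+1.6993) ≈ 0.63.

P(A) = 0.63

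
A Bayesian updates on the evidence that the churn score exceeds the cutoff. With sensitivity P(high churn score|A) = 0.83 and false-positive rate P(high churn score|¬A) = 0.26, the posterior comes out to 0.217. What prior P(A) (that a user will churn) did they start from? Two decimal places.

P(A) = 0.08

In odds form, posterior odds = prior odds × likelihood ratio, so prior odds = posterior odds ÷ LR.
Posterior odds = 0.217/(1−0.217) = 0.2771. LR = 0.83/0.26 = 3.1923.
Prior odds = 0.2771/3.1923 = 0.0868, so P(A) = 0.0868/(1+0.0868) ≈ 0.08.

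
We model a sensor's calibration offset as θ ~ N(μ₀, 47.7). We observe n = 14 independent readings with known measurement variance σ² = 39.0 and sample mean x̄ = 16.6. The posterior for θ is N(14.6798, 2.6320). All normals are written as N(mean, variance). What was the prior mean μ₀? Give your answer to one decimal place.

The posterior mean is a precision-weighted average: μ_n = (τ₀μ₀ + τ_data·x̄)/(τ₀+τ_data), with τ₀=1/σ₀² and τ_data=n/σ².
Here τ₀ = 1/47.7 = 0.020964 and τ_data = 14/39.0 = 0.358974, so τ_n = 0.379938.
Rearranging for μ₀: μ₀ = (μ_n·τ_n − τ_data·x̄)/τ₀ = (14.6798·0.379938 − 0.358974·16.6) / 0.020964 = -0.381555/0.020964 ≈ -18.2.

μ₀ = -18.2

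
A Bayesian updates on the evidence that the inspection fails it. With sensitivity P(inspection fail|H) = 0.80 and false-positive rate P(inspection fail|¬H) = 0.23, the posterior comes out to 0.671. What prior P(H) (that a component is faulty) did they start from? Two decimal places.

P(H) = 0.37

Bayes' rule in odds form gives O(H|E) = O(H)·[P(E|H)/P(E|¬H)], hence O(H) = O(H|E)/LR.
Posterior odds = 0.671/(1−0.671) = 2.0395. LR = 0.80/0.23 = 3.4783.
Prior odds = 2.0395/3.4783 = 0.5863, so P(H) = 0.5863/(1+0.5863) ≈ 0.37.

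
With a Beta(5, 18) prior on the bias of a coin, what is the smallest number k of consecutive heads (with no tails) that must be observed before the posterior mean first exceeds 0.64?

k = 28

After k heads and 0 tails the posterior is Beta(5+k, 18), with mean (5+k)/(5+18+k).
Set (5+k)/(23+k) > 0.64 and solve: k > (0.64·23 − 5)/(1 − 0.64) = 27.000.
The smallest integer exceeding 27.000 is 28.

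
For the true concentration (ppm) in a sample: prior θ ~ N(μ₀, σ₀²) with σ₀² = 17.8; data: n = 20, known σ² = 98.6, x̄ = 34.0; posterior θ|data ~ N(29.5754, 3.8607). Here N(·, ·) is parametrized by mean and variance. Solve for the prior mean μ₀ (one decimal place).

μ₀ = 13.6

The posterior mean is a precision-weighted average: μ_n = (τ₀μ₀ + τ_data·x̄)/(τ₀+τ_data), with τ₀=1/σ₀² and τ_data=n/σ².
Here τ₀ = 1/17.8 = 0.056180 and τ_data = 20/98.6 = 0.202840, so τ_n = 0.259020.
Rearranging for μ₀: μ₀ = (μ_n·τ_n − τ_data·x̄)/τ₀ = (29.5754·0.259020 − 0.202840·34.0) / 0.056180 = 0.764060/0.056180 ≈ 13.6.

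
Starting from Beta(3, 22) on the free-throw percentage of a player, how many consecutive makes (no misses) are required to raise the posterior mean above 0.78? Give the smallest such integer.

k = 76

After k makes and 0 misses the posterior is Beta(3+k, 22), with mean (3+k)/(3+22+k).
Set (3+k)/(25+k) > 0.78 and solve: k > (0.78·25 − 3)/(1 − 0.78) = 75.000.
The smallest integer exceeding 75.000 is 76.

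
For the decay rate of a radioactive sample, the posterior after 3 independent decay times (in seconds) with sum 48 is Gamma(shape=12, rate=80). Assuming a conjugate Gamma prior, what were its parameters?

Gamma(shape=9, rate=32)

For an exponential likelihood with a Gamma(α, β) prior on the rate, n observations with total T give posterior Gamma(α+n, β+T).
So α = 12 − 3 = 9 and β = 80 − 48 = 32.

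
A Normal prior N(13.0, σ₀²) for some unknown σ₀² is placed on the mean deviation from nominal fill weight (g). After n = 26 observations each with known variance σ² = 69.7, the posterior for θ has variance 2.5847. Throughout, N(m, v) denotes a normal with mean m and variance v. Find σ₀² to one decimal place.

σ₀² = 72.1

For the Normal–Normal model with known σ², precisions add: τ_n = τ₀ + n/σ².
So 1/σ₀² = 1/2.5847 − 26/69.7 = 0.386892 − 0.373027 = 0.013865.
Hence σ₀² = 1/0.013865 ≈ 72.1.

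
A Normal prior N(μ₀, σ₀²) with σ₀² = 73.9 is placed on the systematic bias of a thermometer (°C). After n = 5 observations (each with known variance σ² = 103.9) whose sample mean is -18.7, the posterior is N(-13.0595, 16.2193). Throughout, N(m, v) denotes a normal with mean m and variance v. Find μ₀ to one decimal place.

μ₀ = 7.0

With known observation variance, the Normal–Normal posterior has precision τ_n = τ₀ + n/σ² and mean μ_n = (τ₀μ₀ + (n/σ²)x̄)/τ_n.
Here τ₀ = 1/73.9 = 0.013532 and τ_data = 5/103.9 = 0.048123, so τ_n = 0.061655.
Rearranging for μ₀: μ₀ = (μ_n·τ_n − τ_data·x̄)/τ₀ = (-13.0595·0.061655 − 0.048123·-18.7) / 0.013532 = 0.094717/0.013532 ≈ 7.0.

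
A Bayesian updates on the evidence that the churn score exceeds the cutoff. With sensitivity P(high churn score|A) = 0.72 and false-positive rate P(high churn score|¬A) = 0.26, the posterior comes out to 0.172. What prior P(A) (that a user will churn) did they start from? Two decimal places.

In odds form, posterior odds = prior odds × likelihood ratio, so prior odds = posterior odds ÷ LR.
Posterior odds = 0.172/(1−0.172) = 0.2077. LR = 0.72/0.26 = 2.7692.
Prior odds = 0.2077/2.7692 = 0.0750, so P(A) = 0.0750/(1+0.0750) ≈ 0.07.

P(A) = 0.07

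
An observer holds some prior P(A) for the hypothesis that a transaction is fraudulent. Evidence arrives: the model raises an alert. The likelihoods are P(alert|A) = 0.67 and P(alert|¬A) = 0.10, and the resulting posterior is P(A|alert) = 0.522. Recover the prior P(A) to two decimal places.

P(A) = 0.14

In odds form, posterior odds = prior odds × likelihood ratio, so prior odds = posterior odds ÷ LR.
Posterior odds = 0.522/(1−0.522) = 1.0921. LR = 0.67/0.10 = 6.7000.
Prior odds = 1.0921/6.7000 = 0.1630, so P(A) = 0.1630/(1+0.1630) ≈ 0.14.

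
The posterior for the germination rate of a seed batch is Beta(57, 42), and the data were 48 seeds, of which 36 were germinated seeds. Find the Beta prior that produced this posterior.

Beta(21, 30)

A Beta(α, β) prior with s successes and f failures in binomial data gives a Beta(α+s, β+f) posterior.
So α = 57 − 36 = 21 and β = 42 − 12 = 30.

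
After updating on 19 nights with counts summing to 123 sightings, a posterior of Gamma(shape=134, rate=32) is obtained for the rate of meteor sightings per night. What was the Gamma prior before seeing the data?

Gamma(shape=11, rate=13)

A Gamma(α, β) prior (rate parametrization) on a Poisson rate with n observations summing to S gives posterior Gamma(α+S, β+n).
So α = 134 − 123 = 11 and β = 32 − 19 = 13.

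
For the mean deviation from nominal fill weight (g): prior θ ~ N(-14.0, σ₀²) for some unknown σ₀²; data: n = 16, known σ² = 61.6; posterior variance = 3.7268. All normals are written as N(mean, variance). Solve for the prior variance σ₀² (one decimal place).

σ₀² = 116.5

Posterior precision equals prior precision plus data precision: 1/σ_n² = 1/σ₀² + n/σ².
So 1/σ₀² = 1/3.7268 − 16/61.6 = 0.268327 − 0.259740 = 0.008587.
Hence σ₀² = 1/0.008587 ≈ 116.5.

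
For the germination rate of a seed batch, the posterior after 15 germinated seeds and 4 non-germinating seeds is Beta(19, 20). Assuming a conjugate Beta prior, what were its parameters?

Beta(4, 16)

Beta is conjugate to the binomial likelihood: posterior = Beta(α+s, β+f).
So α = 19 − 15 = 4 and β = 20 − 4 = 16.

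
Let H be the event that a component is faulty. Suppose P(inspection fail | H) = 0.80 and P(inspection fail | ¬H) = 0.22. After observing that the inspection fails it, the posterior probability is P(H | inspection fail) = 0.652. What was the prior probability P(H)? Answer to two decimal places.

P(H) = 0.34

In odds form, posterior odds = prior odds × likelihood ratio, so prior odds = posterior odds ÷ LR.
Posterior odds = 0.652/(1−0.652) = 1.8736. LR = 0.80/0.22 = 3.6364.
Prior odds = 1.8736/3.6364 = 0.5152, so P(H) = 0.5152/(1+0.5152) ≈ 0.34.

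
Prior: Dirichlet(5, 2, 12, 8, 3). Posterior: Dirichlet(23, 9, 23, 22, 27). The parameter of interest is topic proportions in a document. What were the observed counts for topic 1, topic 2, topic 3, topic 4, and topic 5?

counts (18, 7, 11, 14, 24)

For a Dirichlet(α) prior with multinomial counts c, the posterior is Dirichlet(α + c) componentwise.
Counts are posterior − prior componentwise: 23−5=18, 9−2=7, 23−12=11, 22−8=14, 27−3=24.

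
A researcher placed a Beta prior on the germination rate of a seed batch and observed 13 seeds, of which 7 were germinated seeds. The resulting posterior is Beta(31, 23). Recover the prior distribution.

Beta(24, 17)

Under Beta–binomial conjugacy the posterior parameters are (α+s, β+f).
So α = 31 − 7 = 24 and β = 23 − 6 = 17.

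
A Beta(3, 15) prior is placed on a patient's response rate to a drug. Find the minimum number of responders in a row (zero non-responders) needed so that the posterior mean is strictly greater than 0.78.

k = 51

After k responders and 0 non-responders the posterior is Beta(3+k, 15), with mean (3+k)/(3+15+k).
Set (3+k)/(18+k) > 0.78 and solve: k > (0.78·18 − 3)/(1 − 0.78) = 50.182.
The smallest integer exceeding 50.182 is 51.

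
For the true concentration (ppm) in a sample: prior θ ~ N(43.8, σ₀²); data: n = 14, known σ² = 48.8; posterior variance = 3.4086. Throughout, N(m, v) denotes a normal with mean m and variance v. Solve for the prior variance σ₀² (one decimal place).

σ₀² = 154.1

For the Normal–Normal model with known σ², precisions add: τ_n = τ₀ + n/σ².
So 1/σ₀² = 1/3.4086 − 14/48.8 = 0.293376 − 0.286885 = 0.006491.
Hence σ₀² = 1/0.006491 ≈ 154.1.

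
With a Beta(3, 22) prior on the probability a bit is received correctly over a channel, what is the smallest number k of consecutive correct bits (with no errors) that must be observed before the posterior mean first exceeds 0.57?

After k correct bits and 0 errors the posterior is Beta(3+k, 22), with mean (3+k)/(3+22+k).
Set (3+k)/(25+k) > 0.57 and solve: k > (0.57·25 − 3)/(1 − 0.57) = 26.163.
The smallest integer exceeding 26.163 is 27.

k = 27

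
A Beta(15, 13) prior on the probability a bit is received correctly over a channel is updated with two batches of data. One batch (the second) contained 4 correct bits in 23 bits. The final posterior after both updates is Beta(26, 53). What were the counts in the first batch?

7 correct bits and 21 errors

Sequential conjugate updates are equivalent to a single update on the pooled data, so total successes = posterior α − prior α and total failures = posterior β − prior β.
Total across both batches: 26−15=11 correct bits, 53−13=40 errors.
Subtract the second batch: 11−4=7 correct bits and 40−19=21 errors.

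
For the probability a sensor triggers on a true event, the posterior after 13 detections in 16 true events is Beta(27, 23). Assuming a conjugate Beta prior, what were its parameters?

A Beta(α, β) prior with s successes and f failures in binomial data gives a Beta(α+s, β+f) posterior.
Subtract the data counts: 27−13=14, 23−3=20.

Beta(14, 20)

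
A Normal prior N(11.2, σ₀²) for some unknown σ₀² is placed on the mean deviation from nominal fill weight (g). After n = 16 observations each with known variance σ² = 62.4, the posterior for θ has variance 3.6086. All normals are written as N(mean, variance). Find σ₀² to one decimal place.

Posterior precision equals prior precision plus data precision: 1/σ_n² = 1/σ₀² + n/σ².
So 1/σ₀² = 1/3.6086 − 16/62.4 = 0.277116 − 0.256410 = 0.020706.
Hence σ₀² = 1/0.020706 ≈ 48.3.

σ₀² = 48.3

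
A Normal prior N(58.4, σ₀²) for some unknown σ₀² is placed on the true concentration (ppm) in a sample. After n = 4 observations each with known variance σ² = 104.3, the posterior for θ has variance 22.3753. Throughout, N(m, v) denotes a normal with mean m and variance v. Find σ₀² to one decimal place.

Posterior precision equals prior precision plus data precision: 1/σ_n² = 1/σ₀² + n/σ².
So 1/σ₀² = 1/22.3753 − 4/104.3 = 0.044692 − 0.038351 = 0.006341.
Hence σ₀² = 1/0.006341 ≈ 157.7.

σ₀² = 157.7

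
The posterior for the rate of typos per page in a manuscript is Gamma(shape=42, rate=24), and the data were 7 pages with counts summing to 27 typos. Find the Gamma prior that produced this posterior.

Gamma–Poisson conjugacy: posterior shape = α + Σxᵢ, posterior rate = β + n.
So α = 42 − 27 = 15 and β = 24 − 7 = 17.

Gamma(shape=15, rate=17)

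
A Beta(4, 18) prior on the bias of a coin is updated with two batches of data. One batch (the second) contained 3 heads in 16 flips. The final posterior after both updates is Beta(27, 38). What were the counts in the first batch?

Because Beta–binomial updating is additive in the counts, the combined data contributed (α_post−α_prior, β_post−β_prior) successes and failures.
Total across both batches: 27−4=23 heads, 38−18=20 tails.
Subtract the second batch: 23−3=20 heads and 20−13=7 tails.

20 heads and 7 tails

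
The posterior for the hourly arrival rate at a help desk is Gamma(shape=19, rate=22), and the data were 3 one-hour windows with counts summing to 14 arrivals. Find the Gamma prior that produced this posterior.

Gamma–Poisson conjugacy: posterior shape = α + Σxᵢ, posterior rate = β + n.
So α = 19 − 14 = 5 and β = 22 − 3 = 19.

Gamma(shape=5, rate=19)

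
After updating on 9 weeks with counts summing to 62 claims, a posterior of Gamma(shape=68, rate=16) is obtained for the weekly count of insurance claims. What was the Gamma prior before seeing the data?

Gamma(shape=6, rate=7)

A Gamma(α, β) prior (rate parametrization) on a Poisson rate with n observations summing to S gives posterior Gamma(α+S, β+n).
So α = 68 − 62 = 6 and β = 16 − 9 = 7.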